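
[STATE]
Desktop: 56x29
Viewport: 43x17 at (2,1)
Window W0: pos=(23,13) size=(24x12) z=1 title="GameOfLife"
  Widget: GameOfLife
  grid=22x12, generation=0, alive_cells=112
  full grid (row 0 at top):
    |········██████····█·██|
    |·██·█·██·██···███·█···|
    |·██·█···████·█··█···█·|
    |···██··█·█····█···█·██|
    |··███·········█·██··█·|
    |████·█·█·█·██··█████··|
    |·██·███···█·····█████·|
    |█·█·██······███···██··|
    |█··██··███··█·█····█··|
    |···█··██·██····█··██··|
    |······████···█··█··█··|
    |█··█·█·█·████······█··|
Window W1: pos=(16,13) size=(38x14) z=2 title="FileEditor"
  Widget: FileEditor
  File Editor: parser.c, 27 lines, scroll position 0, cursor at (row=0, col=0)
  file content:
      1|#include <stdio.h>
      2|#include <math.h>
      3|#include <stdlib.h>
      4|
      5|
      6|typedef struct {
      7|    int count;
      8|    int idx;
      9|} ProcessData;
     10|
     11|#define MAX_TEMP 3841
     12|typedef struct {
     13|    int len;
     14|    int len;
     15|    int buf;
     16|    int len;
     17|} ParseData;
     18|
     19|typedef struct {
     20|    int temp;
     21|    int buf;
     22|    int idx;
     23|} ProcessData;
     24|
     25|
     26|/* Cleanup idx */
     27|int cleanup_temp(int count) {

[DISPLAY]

                                           
                                           
                                           
                                           
                                           
                                           
                                           
                                           
                                           
                                           
                                           
                                           
              ┏━━━━━━━━━━━━━━━━━━━━━━━━━━━━
              ┃ FileEditor                 
              ┠────────────────────────────
              ┃█include <stdio.h>          
              ┃#include <math.h>           


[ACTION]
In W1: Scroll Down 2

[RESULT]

                                           
                                           
                                           
                                           
                                           
                                           
                                           
                                           
                                           
                                           
                                           
                                           
              ┏━━━━━━━━━━━━━━━━━━━━━━━━━━━━
              ┃ FileEditor                 
              ┠────────────────────────────
              ┃#include <stdlib.h>         
              ┃                            


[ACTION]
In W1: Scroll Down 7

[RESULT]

                                           
                                           
                                           
                                           
                                           
                                           
                                           
                                           
                                           
                                           
                                           
                                           
              ┏━━━━━━━━━━━━━━━━━━━━━━━━━━━━
              ┃ FileEditor                 
              ┠────────────────────────────
              ┃                            
              ┃#define MAX_TEMP 3841       


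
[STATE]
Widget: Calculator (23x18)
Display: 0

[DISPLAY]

                      0
┌───┬───┬───┬───┐      
│ 7 │ 8 │ 9 │ ÷ │      
├───┼───┼───┼───┤      
│ 4 │ 5 │ 6 │ × │      
├───┼───┼───┼───┤      
│ 1 │ 2 │ 3 │ - │      
├───┼───┼───┼───┤      
│ 0 │ . │ = │ + │      
├───┼───┼───┼───┤      
│ C │ MC│ MR│ M+│      
└───┴───┴───┴───┘      
                       
                       
                       
                       
                       
                       


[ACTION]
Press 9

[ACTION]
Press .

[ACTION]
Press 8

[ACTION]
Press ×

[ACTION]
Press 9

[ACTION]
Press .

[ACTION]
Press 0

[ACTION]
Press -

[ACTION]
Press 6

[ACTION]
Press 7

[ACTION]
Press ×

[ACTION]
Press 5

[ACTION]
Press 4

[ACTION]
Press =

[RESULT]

                 1144.8
┌───┬───┬───┬───┐      
│ 7 │ 8 │ 9 │ ÷ │      
├───┼───┼───┼───┤      
│ 4 │ 5 │ 6 │ × │      
├───┼───┼───┼───┤      
│ 1 │ 2 │ 3 │ - │      
├───┼───┼───┼───┤      
│ 0 │ . │ = │ + │      
├───┼───┼───┼───┤      
│ C │ MC│ MR│ M+│      
└───┴───┴───┴───┘      
                       
                       
                       
                       
                       
                       


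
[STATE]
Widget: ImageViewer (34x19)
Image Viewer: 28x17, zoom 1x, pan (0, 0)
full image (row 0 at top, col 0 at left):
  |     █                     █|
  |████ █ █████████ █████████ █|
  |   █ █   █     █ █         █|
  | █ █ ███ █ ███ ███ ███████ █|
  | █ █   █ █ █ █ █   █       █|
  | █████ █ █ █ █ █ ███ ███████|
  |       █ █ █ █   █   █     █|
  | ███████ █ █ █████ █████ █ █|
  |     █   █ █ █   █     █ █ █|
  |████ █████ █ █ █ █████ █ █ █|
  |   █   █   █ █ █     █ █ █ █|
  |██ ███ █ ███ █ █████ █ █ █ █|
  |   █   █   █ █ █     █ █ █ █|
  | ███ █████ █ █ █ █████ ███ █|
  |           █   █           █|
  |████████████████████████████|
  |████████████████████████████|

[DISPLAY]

     █                     █      
████ █ █████████ █████████ █      
   █ █   █     █ █         █      
 █ █ ███ █ ███ ███ ███████ █      
 █ █   █ █ █ █ █   █       █      
 █████ █ █ █ █ █ ███ ███████      
       █ █ █ █   █   █     █      
 ███████ █ █ █████ █████ █ █      
     █   █ █ █   █     █ █ █      
████ █████ █ █ █ █████ █ █ █      
   █   █   █ █ █     █ █ █ █      
██ ███ █ ███ █ █████ █ █ █ █      
   █   █   █ █ █     █ █ █ █      
 ███ █████ █ █ █ █████ ███ █      
           █   █           █      
████████████████████████████      
████████████████████████████      
                                  
                                  


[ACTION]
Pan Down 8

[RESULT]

     █   █ █ █   █     █ █ █      
████ █████ █ █ █ █████ █ █ █      
   █   █   █ █ █     █ █ █ █      
██ ███ █ ███ █ █████ █ █ █ █      
   █   █   █ █ █     █ █ █ █      
 ███ █████ █ █ █ █████ ███ █      
           █   █           █      
████████████████████████████      
████████████████████████████      
                                  
                                  
                                  
                                  
                                  
                                  
                                  
                                  
                                  
                                  


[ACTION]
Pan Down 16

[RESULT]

                                  
                                  
                                  
                                  
                                  
                                  
                                  
                                  
                                  
                                  
                                  
                                  
                                  
                                  
                                  
                                  
                                  
                                  
                                  


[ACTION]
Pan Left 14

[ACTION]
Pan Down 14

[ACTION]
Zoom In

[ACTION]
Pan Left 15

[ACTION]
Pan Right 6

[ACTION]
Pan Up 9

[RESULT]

                ██      ██        
██████████████████████████████████
██████████████████████████████████
██████████████████████████████████
██████████████████████████████████
                                  
                                  
                                  
                                  
                                  
                                  
                                  
                                  
                                  
                                  
                                  
                                  
                                  
                                  


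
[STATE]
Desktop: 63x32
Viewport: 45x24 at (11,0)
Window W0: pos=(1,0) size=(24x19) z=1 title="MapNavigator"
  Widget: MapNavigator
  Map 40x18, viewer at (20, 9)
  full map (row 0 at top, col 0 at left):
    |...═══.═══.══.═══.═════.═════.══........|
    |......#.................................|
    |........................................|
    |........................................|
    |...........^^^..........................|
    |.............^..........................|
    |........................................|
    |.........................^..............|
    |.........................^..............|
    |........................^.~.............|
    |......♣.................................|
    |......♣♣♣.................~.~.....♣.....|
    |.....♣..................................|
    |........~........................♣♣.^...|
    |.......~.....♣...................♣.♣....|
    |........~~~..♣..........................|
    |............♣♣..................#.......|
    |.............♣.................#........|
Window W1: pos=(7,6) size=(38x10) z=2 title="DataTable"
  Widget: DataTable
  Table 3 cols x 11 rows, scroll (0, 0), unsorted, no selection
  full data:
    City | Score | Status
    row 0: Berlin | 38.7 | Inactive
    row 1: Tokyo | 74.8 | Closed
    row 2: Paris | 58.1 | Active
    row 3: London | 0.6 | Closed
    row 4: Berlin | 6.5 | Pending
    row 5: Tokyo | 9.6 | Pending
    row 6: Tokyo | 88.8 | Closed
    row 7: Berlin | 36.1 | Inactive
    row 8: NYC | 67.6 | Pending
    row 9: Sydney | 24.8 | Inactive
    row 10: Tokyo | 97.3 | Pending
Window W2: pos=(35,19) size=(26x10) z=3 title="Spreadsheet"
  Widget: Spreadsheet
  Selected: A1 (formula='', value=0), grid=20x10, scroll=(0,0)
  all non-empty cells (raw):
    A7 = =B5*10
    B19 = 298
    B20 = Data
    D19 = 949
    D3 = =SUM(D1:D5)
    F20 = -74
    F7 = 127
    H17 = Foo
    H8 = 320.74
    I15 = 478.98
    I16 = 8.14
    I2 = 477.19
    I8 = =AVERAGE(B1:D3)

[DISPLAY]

━━━━━━━━━━━━━┓                               
ator         ┃                               
─────────────┨                               
.............┃                               
.............┃                               
.............┃                               
━━━━━━━━━━━━━━━━━━━━━━━━━━━━━━━━━┓           
taTable                          ┃           
─────────────────────────────────┨           
y  │Score│Status                 ┃           
───┼─────┼────────               ┃           
lin│38.7 │Inactive               ┃           
yo │74.8 │Closed                 ┃           
is │58.1 │Active                 ┃           
don│0.6  │Closed                 ┃           
━━━━━━━━━━━━━━━━━━━━━━━━━━━━━━━━━┛           
.............┃                               
.............┃                               
━━━━━━━━━━━━━┛                               
                        ┏━━━━━━━━━━━━━━━━━━━━
                        ┃ Spreadsheet        
                        ┠────────────────────
                        ┃A1:                 
                        ┃       A       B    


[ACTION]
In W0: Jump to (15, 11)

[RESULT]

━━━━━━━━━━━━━┓                               
ator         ┃                               
─────────────┨                               
^............┃                               
^............┃                               
.............┃                               
━━━━━━━━━━━━━━━━━━━━━━━━━━━━━━━━━┓           
taTable                          ┃           
─────────────────────────────────┨           
y  │Score│Status                 ┃           
───┼─────┼────────               ┃           
lin│38.7 │Inactive               ┃           
yo │74.8 │Closed                 ┃           
is │58.1 │Active                 ┃           
don│0.6  │Closed                 ┃           
━━━━━━━━━━━━━━━━━━━━━━━━━━━━━━━━━┛           
♣............┃                               
             ┃                               
━━━━━━━━━━━━━┛                               
                        ┏━━━━━━━━━━━━━━━━━━━━
                        ┃ Spreadsheet        
                        ┠────────────────────
                        ┃A1:                 
                        ┃       A       B    


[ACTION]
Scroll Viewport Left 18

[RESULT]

 ┏━━━━━━━━━━━━━━━━━━━━━━┓                    
 ┃ MapNavigator         ┃                    
 ┠──────────────────────┨                    
 ┃.......^^^............┃                    
 ┃.........^............┃                    
 ┃......................┃                    
 ┃.....┏━━━━━━━━━━━━━━━━━━━━━━━━━━━━━━━━━━━━┓
 ┃.....┃ DataTable                          ┃
 ┃.....┠────────────────────────────────────┨
 ┃..♣..┃City  │Score│Status                 ┃
 ┃..♣♣♣┃──────┼─────┼────────               ┃
 ┃.♣...┃Berlin│38.7 │Inactive               ┃
 ┃....~┃Tokyo │74.8 │Closed                 ┃
 ┃...~.┃Paris │58.1 │Active                 ┃
 ┃....~┃London│0.6  │Closed                 ┃
 ┃.....┗━━━━━━━━━━━━━━━━━━━━━━━━━━━━━━━━━━━━┛
 ┃.........♣............┃                    
 ┃                      ┃                    
 ┗━━━━━━━━━━━━━━━━━━━━━━┛                    
                                   ┏━━━━━━━━━
                                   ┃ Spreadsh
                                   ┠─────────
                                   ┃A1:      
                                   ┃       A 


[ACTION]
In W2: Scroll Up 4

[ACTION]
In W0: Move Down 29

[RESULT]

 ┏━━━━━━━━━━━━━━━━━━━━━━┓                    
 ┃ MapNavigator         ┃                    
 ┠──────────────────────┨                    
 ┃..♣...................┃                    
 ┃..♣♣♣.................┃                    
 ┃.♣....................┃                    
 ┃....~┏━━━━━━━━━━━━━━━━━━━━━━━━━━━━━━━━━━━━┓
 ┃...~.┃ DataTable                          ┃
 ┃....~┠────────────────────────────────────┨
 ┃.....┃City  │Score│Status                 ┃
 ┃.....┃──────┼─────┼────────               ┃
 ┃     ┃Berlin│38.7 │Inactive               ┃
 ┃     ┃Tokyo │74.8 │Closed                 ┃
 ┃     ┃Paris │58.1 │Active                 ┃
 ┃     ┃London│0.6  │Closed                 ┃
 ┃     ┗━━━━━━━━━━━━━━━━━━━━━━━━━━━━━━━━━━━━┛
 ┃                      ┃                    
 ┃                      ┃                    
 ┗━━━━━━━━━━━━━━━━━━━━━━┛                    
                                   ┏━━━━━━━━━
                                   ┃ Spreadsh
                                   ┠─────────
                                   ┃A1:      
                                   ┃       A 


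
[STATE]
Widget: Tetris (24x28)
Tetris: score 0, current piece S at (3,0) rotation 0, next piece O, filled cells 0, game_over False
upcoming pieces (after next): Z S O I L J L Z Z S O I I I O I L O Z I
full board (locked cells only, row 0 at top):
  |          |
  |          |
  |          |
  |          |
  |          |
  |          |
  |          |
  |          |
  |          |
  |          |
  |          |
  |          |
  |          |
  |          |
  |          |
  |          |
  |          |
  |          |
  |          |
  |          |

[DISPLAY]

    ░░    │Next:        
   ░░     │▓▓           
          │▓▓           
          │             
          │             
          │             
          │Score:       
          │0            
          │             
          │             
          │             
          │             
          │             
          │             
          │             
          │             
          │             
          │             
          │             
          │             
          │             
          │             
          │             
          │             
          │             
          │             
          │             
          │             


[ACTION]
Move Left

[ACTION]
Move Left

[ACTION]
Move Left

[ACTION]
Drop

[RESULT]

          │Next:        
 ░░       │▓▓           
░░        │▓▓           
          │             
          │             
          │             
          │Score:       
          │0            
          │             
          │             
          │             
          │             
          │             
          │             
          │             
          │             
          │             
          │             
          │             
          │             
          │             
          │             
          │             
          │             
          │             
          │             
          │             
          │             


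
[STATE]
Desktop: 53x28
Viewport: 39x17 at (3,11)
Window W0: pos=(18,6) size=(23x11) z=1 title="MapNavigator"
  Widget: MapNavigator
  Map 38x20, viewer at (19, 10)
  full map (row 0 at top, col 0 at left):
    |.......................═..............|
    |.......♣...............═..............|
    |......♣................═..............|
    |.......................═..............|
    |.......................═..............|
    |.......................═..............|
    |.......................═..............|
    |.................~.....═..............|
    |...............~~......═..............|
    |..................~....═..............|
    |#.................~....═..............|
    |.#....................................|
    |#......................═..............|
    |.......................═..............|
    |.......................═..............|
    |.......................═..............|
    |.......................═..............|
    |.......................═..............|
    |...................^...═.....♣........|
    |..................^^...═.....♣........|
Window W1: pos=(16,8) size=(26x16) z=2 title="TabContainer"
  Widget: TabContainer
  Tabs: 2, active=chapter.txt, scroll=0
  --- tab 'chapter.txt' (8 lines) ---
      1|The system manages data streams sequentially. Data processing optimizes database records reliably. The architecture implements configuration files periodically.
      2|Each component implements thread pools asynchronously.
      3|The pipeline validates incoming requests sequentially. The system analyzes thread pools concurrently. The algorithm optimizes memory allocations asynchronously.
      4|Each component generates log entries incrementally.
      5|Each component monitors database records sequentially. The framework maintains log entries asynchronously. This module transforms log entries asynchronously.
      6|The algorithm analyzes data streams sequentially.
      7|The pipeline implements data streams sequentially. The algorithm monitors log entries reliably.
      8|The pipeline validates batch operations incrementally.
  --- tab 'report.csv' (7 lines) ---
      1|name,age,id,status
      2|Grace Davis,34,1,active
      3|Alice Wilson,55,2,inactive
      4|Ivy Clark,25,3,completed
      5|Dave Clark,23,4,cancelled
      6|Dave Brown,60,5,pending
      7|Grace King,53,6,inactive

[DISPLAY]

             ┃[chapter.txt]│ report.cs┃
             ┃────────────────────────┃
             ┃The system manages data ┃
             ┃Each component implement┃
             ┃The pipeline validates i┃
             ┃Each component generates┃
             ┃Each component monitors ┃
             ┃The algorithm analyzes d┃
             ┃The pipeline implements ┃
             ┃The pipeline validates b┃
             ┃                        ┃
             ┃                        ┃
             ┗━━━━━━━━━━━━━━━━━━━━━━━━┛
                                       
                                       
                                       
                                       


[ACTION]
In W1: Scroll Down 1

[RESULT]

             ┃[chapter.txt]│ report.cs┃
             ┃────────────────────────┃
             ┃Each component implement┃
             ┃The pipeline validates i┃
             ┃Each component generates┃
             ┃Each component monitors ┃
             ┃The algorithm analyzes d┃
             ┃The pipeline implements ┃
             ┃The pipeline validates b┃
             ┃                        ┃
             ┃                        ┃
             ┃                        ┃
             ┗━━━━━━━━━━━━━━━━━━━━━━━━┛
                                       
                                       
                                       
                                       


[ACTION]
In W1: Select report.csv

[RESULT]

             ┃ chapter.txt │[report.cs┃
             ┃────────────────────────┃
             ┃name,age,id,status      ┃
             ┃Grace Davis,34,1,active ┃
             ┃Alice Wilson,55,2,inacti┃
             ┃Ivy Clark,25,3,completed┃
             ┃Dave Clark,23,4,cancelle┃
             ┃Dave Brown,60,5,pending ┃
             ┃Grace King,53,6,inactive┃
             ┃                        ┃
             ┃                        ┃
             ┃                        ┃
             ┗━━━━━━━━━━━━━━━━━━━━━━━━┛
                                       
                                       
                                       
                                       


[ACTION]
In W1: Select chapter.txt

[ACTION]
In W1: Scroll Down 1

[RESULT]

             ┃[chapter.txt]│ report.cs┃
             ┃────────────────────────┃
             ┃Each component implement┃
             ┃The pipeline validates i┃
             ┃Each component generates┃
             ┃Each component monitors ┃
             ┃The algorithm analyzes d┃
             ┃The pipeline implements ┃
             ┃The pipeline validates b┃
             ┃                        ┃
             ┃                        ┃
             ┃                        ┃
             ┗━━━━━━━━━━━━━━━━━━━━━━━━┛
                                       
                                       
                                       
                                       


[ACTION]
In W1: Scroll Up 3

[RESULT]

             ┃[chapter.txt]│ report.cs┃
             ┃────────────────────────┃
             ┃The system manages data ┃
             ┃Each component implement┃
             ┃The pipeline validates i┃
             ┃Each component generates┃
             ┃Each component monitors ┃
             ┃The algorithm analyzes d┃
             ┃The pipeline implements ┃
             ┃The pipeline validates b┃
             ┃                        ┃
             ┃                        ┃
             ┗━━━━━━━━━━━━━━━━━━━━━━━━┛
                                       
                                       
                                       
                                       


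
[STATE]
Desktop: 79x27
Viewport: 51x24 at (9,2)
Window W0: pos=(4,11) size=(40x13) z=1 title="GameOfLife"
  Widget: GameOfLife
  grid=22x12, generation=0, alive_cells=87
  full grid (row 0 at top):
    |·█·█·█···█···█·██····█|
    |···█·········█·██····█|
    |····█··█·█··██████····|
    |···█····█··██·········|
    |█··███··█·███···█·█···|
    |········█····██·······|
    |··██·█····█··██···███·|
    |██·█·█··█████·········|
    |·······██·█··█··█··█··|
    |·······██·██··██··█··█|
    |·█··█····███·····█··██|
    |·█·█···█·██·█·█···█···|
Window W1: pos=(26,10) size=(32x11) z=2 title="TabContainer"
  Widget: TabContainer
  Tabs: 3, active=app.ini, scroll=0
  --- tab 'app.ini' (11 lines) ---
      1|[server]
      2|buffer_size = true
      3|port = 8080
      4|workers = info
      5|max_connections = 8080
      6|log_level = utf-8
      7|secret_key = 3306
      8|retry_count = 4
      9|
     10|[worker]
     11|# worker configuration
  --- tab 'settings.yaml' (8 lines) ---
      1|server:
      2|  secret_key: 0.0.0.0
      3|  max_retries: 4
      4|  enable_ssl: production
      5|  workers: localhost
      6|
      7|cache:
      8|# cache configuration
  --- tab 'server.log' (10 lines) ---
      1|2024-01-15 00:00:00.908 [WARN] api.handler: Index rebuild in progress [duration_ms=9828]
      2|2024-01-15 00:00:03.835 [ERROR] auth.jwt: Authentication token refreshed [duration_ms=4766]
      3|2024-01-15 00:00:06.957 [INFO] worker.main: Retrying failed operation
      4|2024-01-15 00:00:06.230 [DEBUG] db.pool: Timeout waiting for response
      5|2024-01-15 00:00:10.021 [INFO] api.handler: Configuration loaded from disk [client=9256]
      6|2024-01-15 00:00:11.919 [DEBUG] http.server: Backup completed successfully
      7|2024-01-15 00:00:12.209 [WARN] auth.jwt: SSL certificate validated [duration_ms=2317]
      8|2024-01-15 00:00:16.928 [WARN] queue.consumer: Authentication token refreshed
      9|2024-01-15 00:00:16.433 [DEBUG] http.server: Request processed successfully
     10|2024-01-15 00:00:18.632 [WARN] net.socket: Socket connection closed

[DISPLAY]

                                                   
                                                   
                                                   
                                                   
                                                   
                                                   
                                                   
                                                   
                 ┏━━━━━━━━━━━━━━━━━━━━━━━━━━━━━━┓  
━━━━━━━━━━━━━━━━━┃ TabContainer                 ┃  
eOfLife          ┠──────────────────────────────┨  
─────────────────┃[app.ini]│ settings.yaml │ ser┃  
 0               ┃──────────────────────────────┃  
█··█·█··██████···┃[server]                      ┃  
····█··██········┃buffer_size = true            ┃  
██··█·███···█·█··┃port = 8080                   ┃  
····█····██······┃workers = info                ┃  
·█····█··██···███┃max_connections = 8080        ┃  
·█··█████········┗━━━━━━━━━━━━━━━━━━━━━━━━━━━━━━┛  
···██·█··█··█··█··                ┃                
···██·██··██··█··█                ┃                
━━━━━━━━━━━━━━━━━━━━━━━━━━━━━━━━━━┛                
                                                   
                                                   


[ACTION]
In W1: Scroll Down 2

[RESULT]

                                                   
                                                   
                                                   
                                                   
                                                   
                                                   
                                                   
                                                   
                 ┏━━━━━━━━━━━━━━━━━━━━━━━━━━━━━━┓  
━━━━━━━━━━━━━━━━━┃ TabContainer                 ┃  
eOfLife          ┠──────────────────────────────┨  
─────────────────┃[app.ini]│ settings.yaml │ ser┃  
 0               ┃──────────────────────────────┃  
█··█·█··██████···┃port = 8080                   ┃  
····█··██········┃workers = info                ┃  
██··█·███···█·█··┃max_connections = 8080        ┃  
····█····██······┃log_level = utf-8             ┃  
·█····█··██···███┃secret_key = 3306             ┃  
·█··█████········┗━━━━━━━━━━━━━━━━━━━━━━━━━━━━━━┛  
···██·█··█··█··█··                ┃                
···██·██··██··█··█                ┃                
━━━━━━━━━━━━━━━━━━━━━━━━━━━━━━━━━━┛                
                                                   
                                                   


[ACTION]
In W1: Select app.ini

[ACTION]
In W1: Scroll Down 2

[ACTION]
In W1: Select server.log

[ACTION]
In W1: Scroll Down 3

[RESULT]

                                                   
                                                   
                                                   
                                                   
                                                   
                                                   
                                                   
                                                   
                 ┏━━━━━━━━━━━━━━━━━━━━━━━━━━━━━━┓  
━━━━━━━━━━━━━━━━━┃ TabContainer                 ┃  
eOfLife          ┠──────────────────────────────┨  
─────────────────┃ app.ini │ settings.yaml │[ser┃  
 0               ┃──────────────────────────────┃  
█··█·█··██████···┃2024-01-15 00:00:06.230 [DEBUG┃  
····█··██········┃2024-01-15 00:00:10.021 [INFO]┃  
██··█·███···█·█··┃2024-01-15 00:00:11.919 [DEBUG┃  
····█····██······┃2024-01-15 00:00:12.209 [WARN]┃  
·█····█··██···███┃2024-01-15 00:00:16.928 [WARN]┃  
·█··█████········┗━━━━━━━━━━━━━━━━━━━━━━━━━━━━━━┛  
···██·█··█··█··█··                ┃                
···██·██··██··█··█                ┃                
━━━━━━━━━━━━━━━━━━━━━━━━━━━━━━━━━━┛                
                                                   
                                                   


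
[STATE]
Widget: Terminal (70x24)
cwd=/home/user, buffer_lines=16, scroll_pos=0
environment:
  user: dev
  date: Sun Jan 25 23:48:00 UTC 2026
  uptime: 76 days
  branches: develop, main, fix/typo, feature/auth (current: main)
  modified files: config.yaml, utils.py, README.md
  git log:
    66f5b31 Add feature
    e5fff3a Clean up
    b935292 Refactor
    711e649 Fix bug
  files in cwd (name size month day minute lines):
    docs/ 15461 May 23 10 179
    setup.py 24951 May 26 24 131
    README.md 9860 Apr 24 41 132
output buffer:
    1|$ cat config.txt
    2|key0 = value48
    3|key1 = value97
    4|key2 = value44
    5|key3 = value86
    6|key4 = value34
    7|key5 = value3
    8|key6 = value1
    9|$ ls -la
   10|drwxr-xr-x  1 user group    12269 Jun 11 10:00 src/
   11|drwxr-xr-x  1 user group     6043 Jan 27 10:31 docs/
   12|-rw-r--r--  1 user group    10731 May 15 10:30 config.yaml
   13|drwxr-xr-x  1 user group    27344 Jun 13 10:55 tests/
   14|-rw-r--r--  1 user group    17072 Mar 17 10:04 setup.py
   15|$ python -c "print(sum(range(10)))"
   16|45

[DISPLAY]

$ cat config.txt                                                      
key0 = value48                                                        
key1 = value97                                                        
key2 = value44                                                        
key3 = value86                                                        
key4 = value34                                                        
key5 = value3                                                         
key6 = value1                                                         
$ ls -la                                                              
drwxr-xr-x  1 user group    12269 Jun 11 10:00 src/                   
drwxr-xr-x  1 user group     6043 Jan 27 10:31 docs/                  
-rw-r--r--  1 user group    10731 May 15 10:30 config.yaml            
drwxr-xr-x  1 user group    27344 Jun 13 10:55 tests/                 
-rw-r--r--  1 user group    17072 Mar 17 10:04 setup.py               
$ python -c "print(sum(range(10)))"                                   
45                                                                    
$ █                                                                   
                                                                      
                                                                      
                                                                      
                                                                      
                                                                      
                                                                      
                                                                      


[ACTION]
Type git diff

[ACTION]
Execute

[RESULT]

$ cat config.txt                                                      
key0 = value48                                                        
key1 = value97                                                        
key2 = value44                                                        
key3 = value86                                                        
key4 = value34                                                        
key5 = value3                                                         
key6 = value1                                                         
$ ls -la                                                              
drwxr-xr-x  1 user group    12269 Jun 11 10:00 src/                   
drwxr-xr-x  1 user group     6043 Jan 27 10:31 docs/                  
-rw-r--r--  1 user group    10731 May 15 10:30 config.yaml            
drwxr-xr-x  1 user group    27344 Jun 13 10:55 tests/                 
-rw-r--r--  1 user group    17072 Mar 17 10:04 setup.py               
$ python -c "print(sum(range(10)))"                                   
45                                                                    
$ git diff                                                            
diff --git a/main.py b/main.py                                        
--- a/main.py                                                         
+++ b/main.py                                                         
@@ -1,3 +1,4 @@                                                       
+# updated                                                            
 import sys                                                           
$ █                                                                   
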